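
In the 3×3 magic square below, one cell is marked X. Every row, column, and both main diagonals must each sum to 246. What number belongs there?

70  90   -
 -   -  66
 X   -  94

78

From row 1, 246 − (70 + 90) gives (1,3) = 86.
Main diagonal: 70 + 94 + ? = 246, so (2,2) = 82.
Using anti-diagonal: 86 + 82 + ? → (3,1) = 246 − 168 = 78.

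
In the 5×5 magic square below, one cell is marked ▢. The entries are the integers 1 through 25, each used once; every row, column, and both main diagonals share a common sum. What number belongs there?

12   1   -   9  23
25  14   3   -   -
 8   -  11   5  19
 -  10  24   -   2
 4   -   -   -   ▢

The entries are 1 through 25, which sum to 325, so each line sums to 325/5 = 65.
From row 1, 65 − (12 + 1 + 9 + 23) gives (1,3) = 20.
Row 3: 8 + 11 + 5 + 19 + ? = 65, so (3,2) = 22.
Column 1 needs 65; the known cells sum to 49, so (4,1) = 16.
Column 2 needs 65; the known cells sum to 47, so (5,2) = 18.
Using column 3: 20 + 3 + 11 + 24 + ? → (5,3) = 65 − 58 = 7.
Anti-diagonal: 23 + 11 + 10 + 4 + ? = 65, so (2,4) = 17.
Row 2 needs 65; the known cells sum to 59, so (2,5) = 6.
Row 4: 16 + 10 + 24 + 2 + ? = 65, so (4,4) = 13.
Column 4 needs 65; the known cells sum to 44, so (5,4) = 21.
Using column 5: 23 + 6 + 19 + 2 + ? → (5,5) = 65 − 50 = 15.

15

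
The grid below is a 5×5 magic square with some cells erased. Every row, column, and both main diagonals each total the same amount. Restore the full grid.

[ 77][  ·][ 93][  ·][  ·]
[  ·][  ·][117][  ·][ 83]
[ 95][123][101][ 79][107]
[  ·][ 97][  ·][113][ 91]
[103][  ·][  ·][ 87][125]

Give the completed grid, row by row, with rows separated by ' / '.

77 115 93 121 99 / 111 89 117 105 83 / 95 123 101 79 107 / 119 97 85 113 91 / 103 81 109 87 125

Row 3 is already complete: 95 + 123 + 101 + 79 + 107 = 505, so that is the magic constant.
The remaining cell in column 5 is (1,5) = 505 − 406 = 99.
The remaining cell in main diagonal is (2,2) = 505 − 416 = 89.
Anti-diagonal: 99 + 101 + 97 + 103 + ? = 505, so (2,4) = 105.
Row 2 must total 505; the given cells sum to 394, so (2,1) = 111.
Column 1 needs 505; the known cells sum to 386, so (4,1) = 119.
Column 4 needs 505; the known cells sum to 384, so (1,4) = 121.
Using row 1: 77 + 93 + 121 + 99 + ? → (1,2) = 505 − 390 = 115.
Row 4 needs 505; the known cells sum to 420, so (4,3) = 85.
Using column 2: 115 + 89 + 123 + 97 + ? → (5,2) = 505 − 424 = 81.
From column 3, 505 − (93 + 117 + 101 + 85) gives (5,3) = 109.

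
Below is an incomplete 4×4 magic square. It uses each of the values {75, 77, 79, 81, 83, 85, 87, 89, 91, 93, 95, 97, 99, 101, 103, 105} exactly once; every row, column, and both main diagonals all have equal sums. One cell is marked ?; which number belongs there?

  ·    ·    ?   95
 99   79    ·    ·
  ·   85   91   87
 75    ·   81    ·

The 16 entries sum to 1440, so each line sums to 1440/4 = 360.
The remaining cell in row 3 is (3,1) = 360 − 263 = 97.
Column 1: 99 + 97 + 75 + ? = 360, so (1,1) = 89.
Using main diagonal: 89 + 79 + 91 + ? → (4,4) = 360 − 259 = 101.
From anti-diagonal, 360 − (95 + 85 + 75) gives (2,3) = 105.
Row 2: 99 + 79 + 105 + ? = 360, so (2,4) = 77.
Row 4 must total 360; the given cells sum to 257, so (4,2) = 103.
Column 2 must total 360; the given cells sum to 267, so (1,2) = 93.
Column 3 must total 360; the given cells sum to 277, so (1,3) = 83.

83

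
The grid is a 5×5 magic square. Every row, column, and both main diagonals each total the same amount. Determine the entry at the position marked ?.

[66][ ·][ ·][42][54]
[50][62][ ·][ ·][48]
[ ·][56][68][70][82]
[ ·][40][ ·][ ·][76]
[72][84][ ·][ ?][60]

58

Column 5 is complete and sums to 320; that is the magic constant.
Row 3 must total 320; the given cells sum to 276, so (3,1) = 44.
Column 1: 66 + 50 + 44 + 72 + ? = 320, so (4,1) = 88.
From column 2, 320 − (62 + 56 + 40 + 84) gives (1,2) = 78.
Using main diagonal: 66 + 62 + 68 + 60 + ? → (4,4) = 320 − 256 = 64.
Using anti-diagonal: 54 + 68 + 40 + 72 + ? → (2,4) = 320 − 234 = 86.
The remaining cell in row 1 is (1,3) = 320 − 240 = 80.
Row 2 must total 320; the given cells sum to 246, so (2,3) = 74.
Row 4: 88 + 40 + 64 + 76 + ? = 320, so (4,3) = 52.
Using column 3: 80 + 74 + 68 + 52 + ? → (5,3) = 320 − 274 = 46.
Using column 4: 42 + 86 + 70 + 64 + ? → (5,4) = 320 − 262 = 58.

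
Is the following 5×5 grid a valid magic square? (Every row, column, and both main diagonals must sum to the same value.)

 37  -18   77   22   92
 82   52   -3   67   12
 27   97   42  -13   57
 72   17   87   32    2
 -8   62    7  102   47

Yes

Row 1: 37 + (-18) + 77 + 22 + 92 = 210.
Row 2: 82 + 52 + (-3) + 67 + 12 = 210.
Row 3: 27 + 97 + 42 + (-13) + 57 = 210.
Row 4: 72 + 17 + 87 + 32 + 2 = 210.
Row 5: -8 + 62 + 7 + 102 + 47 = 210.
Column 1: 37 + 82 + 27 + 72 + (-8) = 210.
Column 2: -18 + 52 + 97 + 17 + 62 = 210.
Column 3: 77 + (-3) + 42 + 87 + 7 = 210.
Column 4: 22 + 67 + (-13) + 32 + 102 = 210.
Column 5: 92 + 12 + 57 + 2 + 47 = 210.
Main diagonal: 37 + 52 + 42 + 32 + 47 = 210.
Anti-diagonal: 92 + 67 + 42 + 17 + (-8) = 210.
All lines sum to 210.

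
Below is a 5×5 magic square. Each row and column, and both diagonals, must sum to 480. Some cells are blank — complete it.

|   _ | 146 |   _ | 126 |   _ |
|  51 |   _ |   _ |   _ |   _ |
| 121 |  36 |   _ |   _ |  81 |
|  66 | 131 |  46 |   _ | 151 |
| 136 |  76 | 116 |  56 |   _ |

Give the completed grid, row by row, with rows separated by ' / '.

106 146 61 126 41 / 51 91 156 71 111 / 121 36 101 141 81 / 66 131 46 86 151 / 136 76 116 56 96

The remaining cell in row 4 is (4,4) = 480 − 394 = 86.
From row 5, 480 − (136 + 76 + 116 + 56) gives (5,5) = 96.
Column 1 must total 480; the given cells sum to 374, so (1,1) = 106.
From column 2, 480 − (146 + 36 + 131 + 76) gives (2,2) = 91.
The remaining cell in main diagonal is (3,3) = 480 − 379 = 101.
From row 3, 480 − (121 + 36 + 101 + 81) gives (3,4) = 141.
Column 4 needs 480; the known cells sum to 409, so (2,4) = 71.
Anti-diagonal needs 480; the known cells sum to 439, so (1,5) = 41.
From row 1, 480 − (106 + 146 + 126 + 41) gives (1,3) = 61.
The remaining cell in column 3 is (2,3) = 480 − 324 = 156.
From column 5, 480 − (41 + 81 + 151 + 96) gives (2,5) = 111.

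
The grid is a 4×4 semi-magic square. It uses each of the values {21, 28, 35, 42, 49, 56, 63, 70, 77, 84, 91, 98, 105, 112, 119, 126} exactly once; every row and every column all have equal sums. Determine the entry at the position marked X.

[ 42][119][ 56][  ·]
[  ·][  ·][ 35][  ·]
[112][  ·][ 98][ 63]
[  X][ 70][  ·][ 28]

91

The 16 entries sum to 1176, so each line sums to 1176/4 = 294.
Row 1 must total 294; the given cells sum to 217, so (1,4) = 77.
Using row 3: 112 + 98 + 63 + ? → (3,2) = 294 − 273 = 21.
Column 2 must total 294; the given cells sum to 210, so (2,2) = 84.
From column 3, 294 − (56 + 35 + 98) gives (4,3) = 105.
The remaining cell in column 4 is (2,4) = 294 − 168 = 126.
Row 2 must total 294; the given cells sum to 245, so (2,1) = 49.
The remaining cell in row 4 is (4,1) = 294 − 203 = 91.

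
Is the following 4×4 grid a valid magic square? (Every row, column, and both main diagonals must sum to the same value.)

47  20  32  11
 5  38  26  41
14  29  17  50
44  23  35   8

Row 1: 47 + 20 + 32 + 11 = 110.
Row 2: 5 + 38 + 26 + 41 = 110.
Row 3: 14 + 29 + 17 + 50 = 110.
Row 4: 44 + 23 + 35 + 8 = 110.
Column 1: 47 + 5 + 14 + 44 = 110.
Column 2: 20 + 38 + 29 + 23 = 110.
Column 3: 32 + 26 + 17 + 35 = 110.
Column 4: 11 + 41 + 50 + 8 = 110.
Main diagonal: 47 + 38 + 17 + 8 = 110.
Anti-diagonal: 11 + 26 + 29 + 44 = 110.
All lines sum to 110.

Yes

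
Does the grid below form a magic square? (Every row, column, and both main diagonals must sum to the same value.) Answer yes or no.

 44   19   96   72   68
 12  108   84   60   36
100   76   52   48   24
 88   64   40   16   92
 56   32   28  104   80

No — row 1 sums to 299 but column 4 sums to 300.

Row 1: 44 + 19 + 96 + 72 + 68 = 299.
Row 2: 12 + 108 + 84 + 60 + 36 = 300.
Row 3: 100 + 76 + 52 + 48 + 24 = 300.
Row 4: 88 + 64 + 40 + 16 + 92 = 300.
Row 5: 56 + 32 + 28 + 104 + 80 = 300.
Column 1: 44 + 12 + 100 + 88 + 56 = 300.
Column 2: 19 + 108 + 76 + 64 + 32 = 299.
Column 3: 96 + 84 + 52 + 40 + 28 = 300.
Column 4: 72 + 60 + 48 + 16 + 104 = 300.
Column 5: 68 + 36 + 24 + 92 + 80 = 300.
Main diagonal: 44 + 108 + 52 + 16 + 80 = 300.
Anti-diagonal: 68 + 60 + 52 + 64 + 56 = 300.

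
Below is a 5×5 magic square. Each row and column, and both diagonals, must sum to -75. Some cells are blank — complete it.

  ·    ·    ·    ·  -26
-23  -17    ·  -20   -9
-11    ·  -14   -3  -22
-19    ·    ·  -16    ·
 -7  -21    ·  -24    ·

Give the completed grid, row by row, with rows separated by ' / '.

From row 2, -75 − (-23 + (-17) + (-20) + (-9)) gives (2,3) = -6.
Row 3 needs -75; the known cells sum to -50, so (3,2) = -25.
Column 1: -23 + (-11) + (-19) + (-7) + ? = -75, so (1,1) = -15.
From column 4, -75 − (-20 + (-3) + (-16) + (-24)) gives (1,4) = -12.
Main diagonal must total -75; the given cells sum to -62, so (5,5) = -13.
Anti-diagonal must total -75; the given cells sum to -67, so (4,2) = -8.
From row 5, -75 − (-7 + (-21) + (-24) + (-13)) gives (5,3) = -10.
Column 2 needs -75; the known cells sum to -71, so (1,2) = -4.
The remaining cell in column 5 is (4,5) = -75 − (-70) = -5.
From row 1, -75 − (-15 + (-4) + (-12) + (-26)) gives (1,3) = -18.
Row 4: -19 + (-8) + (-16) + (-5) + ? = -75, so (4,3) = -27.

-15 -4 -18 -12 -26 / -23 -17 -6 -20 -9 / -11 -25 -14 -3 -22 / -19 -8 -27 -16 -5 / -7 -21 -10 -24 -13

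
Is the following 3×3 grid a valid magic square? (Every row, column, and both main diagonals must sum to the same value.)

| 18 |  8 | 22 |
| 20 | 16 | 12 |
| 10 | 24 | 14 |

Row 1: 18 + 8 + 22 = 48.
Row 2: 20 + 16 + 12 = 48.
Row 3: 10 + 24 + 14 = 48.
Column 1: 18 + 20 + 10 = 48.
Column 2: 8 + 16 + 24 = 48.
Column 3: 22 + 12 + 14 = 48.
Main diagonal: 18 + 16 + 14 = 48.
Anti-diagonal: 22 + 16 + 10 = 48.
All lines sum to 48.

Yes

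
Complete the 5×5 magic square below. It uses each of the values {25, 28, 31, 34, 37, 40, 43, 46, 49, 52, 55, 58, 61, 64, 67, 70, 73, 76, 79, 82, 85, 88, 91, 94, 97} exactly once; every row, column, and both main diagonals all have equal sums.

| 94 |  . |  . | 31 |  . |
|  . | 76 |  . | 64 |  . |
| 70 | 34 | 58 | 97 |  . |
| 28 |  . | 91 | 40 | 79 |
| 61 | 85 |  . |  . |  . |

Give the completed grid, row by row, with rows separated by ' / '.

94 43 82 31 55 / 52 76 25 64 88 / 70 34 58 97 46 / 28 67 91 40 79 / 61 85 49 73 37

The 25 entries sum to 1525, so each line sums to 1525/5 = 305.
The remaining cell in row 3 is (3,5) = 305 − 259 = 46.
The remaining cell in row 4 is (4,2) = 305 − 238 = 67.
The remaining cell in column 1 is (2,1) = 305 − 253 = 52.
From column 2, 305 − (76 + 34 + 67 + 85) gives (1,2) = 43.
The remaining cell in column 4 is (5,4) = 305 − 232 = 73.
Main diagonal must total 305; the given cells sum to 268, so (5,5) = 37.
Anti-diagonal must total 305; the given cells sum to 250, so (1,5) = 55.
Row 1 must total 305; the given cells sum to 223, so (1,3) = 82.
From row 5, 305 − (61 + 85 + 73 + 37) gives (5,3) = 49.
Column 3 needs 305; the known cells sum to 280, so (2,3) = 25.
From column 5, 305 − (55 + 46 + 79 + 37) gives (2,5) = 88.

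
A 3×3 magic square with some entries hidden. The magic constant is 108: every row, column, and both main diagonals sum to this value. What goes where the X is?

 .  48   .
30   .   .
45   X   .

24

The remaining cell in column 1 is (1,1) = 108 − 75 = 33.
Row 1: 33 + 48 + ? = 108, so (1,3) = 27.
Using anti-diagonal: 27 + 45 + ? → (2,2) = 108 − 72 = 36.
Using row 2: 30 + 36 + ? → (2,3) = 108 − 66 = 42.
Column 2: 48 + 36 + ? = 108, so (3,2) = 24.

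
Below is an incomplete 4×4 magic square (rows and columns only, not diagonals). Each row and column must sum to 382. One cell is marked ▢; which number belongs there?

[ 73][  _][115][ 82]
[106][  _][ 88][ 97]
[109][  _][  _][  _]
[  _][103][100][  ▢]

85

Row 1: 73 + 115 + 82 + ? = 382, so (1,2) = 112.
Row 2 must total 382; the given cells sum to 291, so (2,2) = 91.
From column 1, 382 − (73 + 106 + 109) gives (4,1) = 94.
Column 2: 112 + 91 + 103 + ? = 382, so (3,2) = 76.
Column 3: 115 + 88 + 100 + ? = 382, so (3,3) = 79.
Row 3: 109 + 76 + 79 + ? = 382, so (3,4) = 118.
Using row 4: 94 + 103 + 100 + ? → (4,4) = 382 − 297 = 85.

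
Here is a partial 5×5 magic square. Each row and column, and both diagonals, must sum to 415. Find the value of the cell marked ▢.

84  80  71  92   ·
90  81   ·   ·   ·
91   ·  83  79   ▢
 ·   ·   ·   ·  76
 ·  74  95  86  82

75

The remaining cell in row 1 is (1,5) = 415 − 327 = 88.
The remaining cell in row 5 is (5,1) = 415 − 337 = 78.
The remaining cell in column 1 is (4,1) = 415 − 343 = 72.
Using main diagonal: 84 + 81 + 83 + 82 + ? → (4,4) = 415 − 330 = 85.
Column 4 needs 415; the known cells sum to 342, so (2,4) = 73.
Anti-diagonal must total 415; the given cells sum to 322, so (4,2) = 93.
The remaining cell in row 4 is (4,3) = 415 − 326 = 89.
Column 2 needs 415; the known cells sum to 328, so (3,2) = 87.
Using column 3: 71 + 83 + 89 + 95 + ? → (2,3) = 415 − 338 = 77.
Row 2 needs 415; the known cells sum to 321, so (2,5) = 94.
Row 3 must total 415; the given cells sum to 340, so (3,5) = 75.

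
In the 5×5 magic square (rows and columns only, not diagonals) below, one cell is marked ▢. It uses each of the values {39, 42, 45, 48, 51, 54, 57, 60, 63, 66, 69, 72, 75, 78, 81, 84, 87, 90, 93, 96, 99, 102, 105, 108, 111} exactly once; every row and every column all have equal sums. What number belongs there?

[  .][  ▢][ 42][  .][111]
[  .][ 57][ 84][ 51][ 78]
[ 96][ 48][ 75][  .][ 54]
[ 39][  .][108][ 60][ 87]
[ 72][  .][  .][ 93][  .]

The 25 entries sum to 1875, so each line sums to 1875/5 = 375.
The remaining cell in row 2 is (2,1) = 375 − 270 = 105.
Using row 3: 96 + 48 + 75 + 54 + ? → (3,4) = 375 − 273 = 102.
Row 4: 39 + 108 + 60 + 87 + ? = 375, so (4,2) = 81.
Column 1: 105 + 96 + 39 + 72 + ? = 375, so (1,1) = 63.
Column 3 must total 375; the given cells sum to 309, so (5,3) = 66.
Column 4: 51 + 102 + 60 + 93 + ? = 375, so (1,4) = 69.
Column 5 must total 375; the given cells sum to 330, so (5,5) = 45.
The remaining cell in row 1 is (1,2) = 375 − 285 = 90.

90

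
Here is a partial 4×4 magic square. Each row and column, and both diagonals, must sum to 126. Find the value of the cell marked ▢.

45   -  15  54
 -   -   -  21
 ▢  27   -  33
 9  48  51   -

42

Row 1 needs 126; the known cells sum to 114, so (1,2) = 12.
Row 4 needs 126; the known cells sum to 108, so (4,4) = 18.
Column 2: 12 + 27 + 48 + ? = 126, so (2,2) = 39.
Main diagonal: 45 + 39 + 18 + ? = 126, so (3,3) = 24.
From anti-diagonal, 126 − (54 + 27 + 9) gives (2,3) = 36.
Row 2: 39 + 36 + 21 + ? = 126, so (2,1) = 30.
Row 3 must total 126; the given cells sum to 84, so (3,1) = 42.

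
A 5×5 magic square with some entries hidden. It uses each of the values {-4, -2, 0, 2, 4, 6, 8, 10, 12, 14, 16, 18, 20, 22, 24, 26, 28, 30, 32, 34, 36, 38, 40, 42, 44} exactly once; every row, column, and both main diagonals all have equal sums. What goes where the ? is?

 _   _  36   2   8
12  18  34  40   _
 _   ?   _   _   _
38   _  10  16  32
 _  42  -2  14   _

The 25 entries sum to 500, so each line sums to 500/5 = 100.
Row 2 needs 100; the known cells sum to 104, so (2,5) = -4.
From row 4, 100 − (38 + 10 + 16 + 32) gives (4,2) = 4.
Using column 3: 36 + 34 + 10 + (-2) + ? → (3,3) = 100 − 78 = 22.
The remaining cell in column 4 is (3,4) = 100 − 72 = 28.
Anti-diagonal: 8 + 40 + 22 + 4 + ? = 100, so (5,1) = 26.
Row 5: 26 + 42 + (-2) + 14 + ? = 100, so (5,5) = 20.
Column 5 must total 100; the given cells sum to 56, so (3,5) = 44.
Main diagonal needs 100; the known cells sum to 76, so (1,1) = 24.
The remaining cell in row 1 is (1,2) = 100 − 70 = 30.
Using column 1: 24 + 12 + 38 + 26 + ? → (3,1) = 100 − 100 = 0.
Column 2 needs 100; the known cells sum to 94, so (3,2) = 6.

6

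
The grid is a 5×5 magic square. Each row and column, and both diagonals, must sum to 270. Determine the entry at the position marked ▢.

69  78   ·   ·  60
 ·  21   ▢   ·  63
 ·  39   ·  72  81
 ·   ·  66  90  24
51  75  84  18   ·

45

The remaining cell in row 5 is (5,5) = 270 − 228 = 42.
Column 2 needs 270; the known cells sum to 213, so (4,2) = 57.
The remaining cell in main diagonal is (3,3) = 270 − 222 = 48.
Anti-diagonal must total 270; the given cells sum to 216, so (2,4) = 54.
From row 3, 270 − (39 + 48 + 72 + 81) gives (3,1) = 30.
Using row 4: 57 + 66 + 90 + 24 + ? → (4,1) = 270 − 237 = 33.
Column 1 must total 270; the given cells sum to 183, so (2,1) = 87.
From column 4, 270 − (54 + 72 + 90 + 18) gives (1,4) = 36.
The remaining cell in row 1 is (1,3) = 270 − 243 = 27.
Row 2: 87 + 21 + 54 + 63 + ? = 270, so (2,3) = 45.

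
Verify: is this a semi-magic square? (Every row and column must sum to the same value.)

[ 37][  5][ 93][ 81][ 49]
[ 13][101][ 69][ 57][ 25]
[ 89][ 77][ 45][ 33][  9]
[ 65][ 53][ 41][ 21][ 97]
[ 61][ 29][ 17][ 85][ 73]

No — column 1 sums to 265 but row 3 sums to 253.

Row 1: 37 + 5 + 93 + 81 + 49 = 265.
Row 2: 13 + 101 + 69 + 57 + 25 = 265.
Row 3: 89 + 77 + 45 + 33 + 9 = 253.
Row 4: 65 + 53 + 41 + 21 + 97 = 277.
Row 5: 61 + 29 + 17 + 85 + 73 = 265.
Column 1: 37 + 13 + 89 + 65 + 61 = 265.
Column 2: 5 + 101 + 77 + 53 + 29 = 265.
Column 3: 93 + 69 + 45 + 41 + 17 = 265.
Column 4: 81 + 57 + 33 + 21 + 85 = 277.
Column 5: 49 + 25 + 9 + 97 + 73 = 253.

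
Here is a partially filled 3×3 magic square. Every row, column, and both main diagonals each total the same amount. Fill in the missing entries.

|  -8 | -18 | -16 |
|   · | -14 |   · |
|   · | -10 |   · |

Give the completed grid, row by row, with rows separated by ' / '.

Column 2 is already complete: -18 + -14 + -10 = -42, so that is the magic constant.
Main diagonal: -8 + (-14) + ? = -42, so (3,3) = -20.
The remaining cell in anti-diagonal is (3,1) = -42 − (-30) = -12.
The remaining cell in column 1 is (2,1) = -42 − (-20) = -22.
Using column 3: -16 + (-20) + ? → (2,3) = -42 − (-36) = -6.

-8 -18 -16 / -22 -14 -6 / -12 -10 -20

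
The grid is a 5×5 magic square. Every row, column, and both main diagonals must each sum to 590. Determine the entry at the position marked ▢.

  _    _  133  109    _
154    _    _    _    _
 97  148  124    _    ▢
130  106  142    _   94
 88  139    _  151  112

136

The remaining cell in row 4 is (4,4) = 590 − 472 = 118.
Row 5: 88 + 139 + 151 + 112 + ? = 590, so (5,3) = 100.
Column 1 must total 590; the given cells sum to 469, so (1,1) = 121.
Column 3 must total 590; the given cells sum to 499, so (2,3) = 91.
Main diagonal needs 590; the known cells sum to 475, so (2,2) = 115.
Using column 2: 115 + 148 + 106 + 139 + ? → (1,2) = 590 − 508 = 82.
The remaining cell in row 1 is (1,5) = 590 − 445 = 145.
Anti-diagonal: 145 + 124 + 106 + 88 + ? = 590, so (2,4) = 127.
Row 2: 154 + 115 + 91 + 127 + ? = 590, so (2,5) = 103.
Column 4 must total 590; the given cells sum to 505, so (3,4) = 85.
Column 5: 145 + 103 + 94 + 112 + ? = 590, so (3,5) = 136.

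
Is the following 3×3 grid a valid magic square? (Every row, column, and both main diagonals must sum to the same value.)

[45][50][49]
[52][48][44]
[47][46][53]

Row 1: 45 + 50 + 49 = 144.
Row 2: 52 + 48 + 44 = 144.
Row 3: 47 + 46 + 53 = 146.
Column 1: 45 + 52 + 47 = 144.
Column 2: 50 + 48 + 46 = 144.
Column 3: 49 + 44 + 53 = 146.
Main diagonal: 45 + 48 + 53 = 146.
Anti-diagonal: 49 + 48 + 47 = 144.

No — anti-diagonal sums to 144 but row 3 sums to 146.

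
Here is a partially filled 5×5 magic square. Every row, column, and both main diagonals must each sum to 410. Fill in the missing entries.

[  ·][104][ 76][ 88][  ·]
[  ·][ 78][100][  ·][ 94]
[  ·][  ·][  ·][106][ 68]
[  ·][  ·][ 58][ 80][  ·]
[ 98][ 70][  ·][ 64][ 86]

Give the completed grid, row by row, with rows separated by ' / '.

82 104 76 88 60 / 66 78 100 72 94 / 90 62 84 106 68 / 74 96 58 80 102 / 98 70 92 64 86

Row 5 must total 410; the given cells sum to 318, so (5,3) = 92.
Using column 3: 76 + 100 + 58 + 92 + ? → (3,3) = 410 − 326 = 84.
Column 4 must total 410; the given cells sum to 338, so (2,4) = 72.
Main diagonal: 78 + 84 + 80 + 86 + ? = 410, so (1,1) = 82.
From row 1, 410 − (82 + 104 + 76 + 88) gives (1,5) = 60.
Row 2 must total 410; the given cells sum to 344, so (2,1) = 66.
From column 5, 410 − (60 + 94 + 68 + 86) gives (4,5) = 102.
From anti-diagonal, 410 − (60 + 72 + 84 + 98) gives (4,2) = 96.
Row 4 must total 410; the given cells sum to 336, so (4,1) = 74.
Column 1 must total 410; the given cells sum to 320, so (3,1) = 90.
The remaining cell in column 2 is (3,2) = 410 − 348 = 62.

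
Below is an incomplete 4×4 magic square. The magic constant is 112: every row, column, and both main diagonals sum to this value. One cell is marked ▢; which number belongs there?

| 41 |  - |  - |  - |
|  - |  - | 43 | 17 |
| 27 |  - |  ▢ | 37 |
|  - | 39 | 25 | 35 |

Using row 4: 39 + 25 + 35 + ? → (4,1) = 112 − 99 = 13.
From column 1, 112 − (41 + 27 + 13) gives (2,1) = 31.
From column 4, 112 − (17 + 37 + 35) gives (1,4) = 23.
Anti-diagonal must total 112; the given cells sum to 79, so (3,2) = 33.
Using row 2: 31 + 43 + 17 + ? → (2,2) = 112 − 91 = 21.
Row 3 needs 112; the known cells sum to 97, so (3,3) = 15.

15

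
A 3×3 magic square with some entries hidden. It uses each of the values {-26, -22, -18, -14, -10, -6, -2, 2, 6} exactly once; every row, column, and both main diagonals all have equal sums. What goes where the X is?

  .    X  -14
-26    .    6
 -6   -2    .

The 9 entries sum to -90, so each line sums to -90/3 = -30.
Using row 2: -26 + 6 + ? → (2,2) = -30 − (-20) = -10.
The remaining cell in row 3 is (3,3) = -30 − (-8) = -22.
Using column 1: -26 + (-6) + ? → (1,1) = -30 − (-32) = 2.
Column 2 must total -30; the given cells sum to -12, so (1,2) = -18.

-18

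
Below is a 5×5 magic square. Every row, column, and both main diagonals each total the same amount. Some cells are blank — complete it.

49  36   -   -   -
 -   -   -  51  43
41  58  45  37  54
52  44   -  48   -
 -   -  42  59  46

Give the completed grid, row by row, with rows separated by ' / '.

49 36 53 40 57 / 55 47 39 51 43 / 41 58 45 37 54 / 52 44 56 48 35 / 38 50 42 59 46

Row 3 is already complete: 41 + 58 + 45 + 37 + 54 = 235, so that is the magic constant.
Column 4 needs 235; the known cells sum to 195, so (1,4) = 40.
From main diagonal, 235 − (49 + 45 + 48 + 46) gives (2,2) = 47.
Column 2: 36 + 47 + 58 + 44 + ? = 235, so (5,2) = 50.
From row 5, 235 − (50 + 42 + 59 + 46) gives (5,1) = 38.
Using column 1: 49 + 41 + 52 + 38 + ? → (2,1) = 235 − 180 = 55.
Anti-diagonal: 51 + 45 + 44 + 38 + ? = 235, so (1,5) = 57.
Using row 1: 49 + 36 + 40 + 57 + ? → (1,3) = 235 − 182 = 53.
Row 2 needs 235; the known cells sum to 196, so (2,3) = 39.
The remaining cell in column 3 is (4,3) = 235 − 179 = 56.
From column 5, 235 − (57 + 43 + 54 + 46) gives (4,5) = 35.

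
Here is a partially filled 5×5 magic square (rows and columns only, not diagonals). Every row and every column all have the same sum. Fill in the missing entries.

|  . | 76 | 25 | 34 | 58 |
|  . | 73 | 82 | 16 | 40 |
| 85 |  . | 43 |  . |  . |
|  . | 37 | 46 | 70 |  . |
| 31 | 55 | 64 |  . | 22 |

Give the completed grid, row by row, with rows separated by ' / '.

Column 3 is already complete: 25 + 82 + 43 + 46 + 64 = 260, so that is the magic constant.
Row 1: 76 + 25 + 34 + 58 + ? = 260, so (1,1) = 67.
Row 2 needs 260; the known cells sum to 211, so (2,1) = 49.
Using row 5: 31 + 55 + 64 + 22 + ? → (5,4) = 260 − 172 = 88.
Using column 1: 67 + 49 + 85 + 31 + ? → (4,1) = 260 − 232 = 28.
From column 2, 260 − (76 + 73 + 37 + 55) gives (3,2) = 19.
Using column 4: 34 + 16 + 70 + 88 + ? → (3,4) = 260 − 208 = 52.
The remaining cell in row 3 is (3,5) = 260 − 199 = 61.
Using row 4: 28 + 37 + 46 + 70 + ? → (4,5) = 260 − 181 = 79.

67 76 25 34 58 / 49 73 82 16 40 / 85 19 43 52 61 / 28 37 46 70 79 / 31 55 64 88 22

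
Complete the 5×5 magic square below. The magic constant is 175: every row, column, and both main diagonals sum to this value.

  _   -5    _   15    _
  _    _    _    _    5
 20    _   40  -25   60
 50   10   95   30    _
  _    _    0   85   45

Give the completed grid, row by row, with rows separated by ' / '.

35 -5 55 15 75 / 90 25 -15 70 5 / 20 80 40 -25 60 / 50 10 95 30 -10 / -20 65 0 85 45

Row 3 needs 175; the known cells sum to 95, so (3,2) = 80.
Row 4 needs 175; the known cells sum to 185, so (4,5) = -10.
Column 4 must total 175; the given cells sum to 105, so (2,4) = 70.
Column 5 must total 175; the given cells sum to 100, so (1,5) = 75.
Using anti-diagonal: 75 + 70 + 40 + 10 + ? → (5,1) = 175 − 195 = -20.
The remaining cell in row 5 is (5,2) = 175 − 110 = 65.
Column 2 must total 175; the given cells sum to 150, so (2,2) = 25.
From main diagonal, 175 − (25 + 40 + 30 + 45) gives (1,1) = 35.
The remaining cell in row 1 is (1,3) = 175 − 120 = 55.
Column 1 must total 175; the given cells sum to 85, so (2,1) = 90.
Column 3 needs 175; the known cells sum to 190, so (2,3) = -15.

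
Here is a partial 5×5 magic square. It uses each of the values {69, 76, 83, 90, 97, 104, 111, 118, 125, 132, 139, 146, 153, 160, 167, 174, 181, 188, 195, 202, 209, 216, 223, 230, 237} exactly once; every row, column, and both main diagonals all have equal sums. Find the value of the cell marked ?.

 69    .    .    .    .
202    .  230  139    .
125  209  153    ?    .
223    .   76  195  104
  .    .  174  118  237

97

The 25 entries sum to 3825, so each line sums to 3825/5 = 765.
Row 4 needs 765; the known cells sum to 598, so (4,2) = 167.
Column 1 must total 765; the given cells sum to 619, so (5,1) = 146.
From column 3, 765 − (230 + 153 + 76 + 174) gives (1,3) = 132.
The remaining cell in main diagonal is (2,2) = 765 − 654 = 111.
From anti-diagonal, 765 − (139 + 153 + 167 + 146) gives (1,5) = 160.
From row 2, 765 − (202 + 111 + 230 + 139) gives (2,5) = 83.
From row 5, 765 − (146 + 174 + 118 + 237) gives (5,2) = 90.
The remaining cell in column 2 is (1,2) = 765 − 577 = 188.
Column 5 needs 765; the known cells sum to 584, so (3,5) = 181.
Row 1 needs 765; the known cells sum to 549, so (1,4) = 216.
From row 3, 765 − (125 + 209 + 153 + 181) gives (3,4) = 97.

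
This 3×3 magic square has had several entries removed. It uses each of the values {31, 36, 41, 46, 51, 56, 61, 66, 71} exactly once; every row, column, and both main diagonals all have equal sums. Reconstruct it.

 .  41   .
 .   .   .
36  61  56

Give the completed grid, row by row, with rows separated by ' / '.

The 9 entries sum to 459, so each line sums to 459/3 = 153.
The remaining cell in column 2 is (2,2) = 153 − 102 = 51.
The remaining cell in main diagonal is (1,1) = 153 − 107 = 46.
Anti-diagonal needs 153; the known cells sum to 87, so (1,3) = 66.
The remaining cell in column 1 is (2,1) = 153 − 82 = 71.
Column 3: 66 + 56 + ? = 153, so (2,3) = 31.

46 41 66 / 71 51 31 / 36 61 56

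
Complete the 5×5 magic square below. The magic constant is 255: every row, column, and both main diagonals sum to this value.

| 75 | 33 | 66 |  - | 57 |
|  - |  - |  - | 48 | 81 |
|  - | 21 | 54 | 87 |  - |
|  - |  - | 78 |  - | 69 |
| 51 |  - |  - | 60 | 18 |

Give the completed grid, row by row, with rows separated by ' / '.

75 33 66 24 57 / 39 72 15 48 81 / 63 21 54 87 30 / 27 45 78 36 69 / 51 84 42 60 18

From row 1, 255 − (75 + 33 + 66 + 57) gives (1,4) = 24.
Column 4 needs 255; the known cells sum to 219, so (4,4) = 36.
Column 5 needs 255; the known cells sum to 225, so (3,5) = 30.
Main diagonal must total 255; the given cells sum to 183, so (2,2) = 72.
Anti-diagonal needs 255; the known cells sum to 210, so (4,2) = 45.
From row 3, 255 − (21 + 54 + 87 + 30) gives (3,1) = 63.
Row 4 needs 255; the known cells sum to 228, so (4,1) = 27.
Using column 1: 75 + 63 + 27 + 51 + ? → (2,1) = 255 − 216 = 39.
Column 2: 33 + 72 + 21 + 45 + ? = 255, so (5,2) = 84.
Using row 2: 39 + 72 + 48 + 81 + ? → (2,3) = 255 − 240 = 15.
From row 5, 255 − (51 + 84 + 60 + 18) gives (5,3) = 42.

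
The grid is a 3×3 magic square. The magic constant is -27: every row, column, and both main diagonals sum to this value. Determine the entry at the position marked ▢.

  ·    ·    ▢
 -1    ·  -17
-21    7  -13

3

Row 2 needs -27; the known cells sum to -18, so (2,2) = -9.
Column 1 must total -27; the given cells sum to -22, so (1,1) = -5.
Using column 2: -9 + 7 + ? → (1,2) = -27 − (-2) = -25.
Column 3 must total -27; the given cells sum to -30, so (1,3) = 3.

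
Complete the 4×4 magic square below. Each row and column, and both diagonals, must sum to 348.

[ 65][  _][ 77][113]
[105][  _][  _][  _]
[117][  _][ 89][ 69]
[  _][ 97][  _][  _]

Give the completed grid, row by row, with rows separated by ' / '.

Row 1: 65 + 77 + 113 + ? = 348, so (1,2) = 93.
Row 3 must total 348; the given cells sum to 275, so (3,2) = 73.
Column 1 must total 348; the given cells sum to 287, so (4,1) = 61.
Using column 2: 93 + 73 + 97 + ? → (2,2) = 348 − 263 = 85.
Main diagonal: 65 + 85 + 89 + ? = 348, so (4,4) = 109.
Anti-diagonal: 113 + 73 + 61 + ? = 348, so (2,3) = 101.
From row 2, 348 − (105 + 85 + 101) gives (2,4) = 57.
The remaining cell in row 4 is (4,3) = 348 − 267 = 81.

65 93 77 113 / 105 85 101 57 / 117 73 89 69 / 61 97 81 109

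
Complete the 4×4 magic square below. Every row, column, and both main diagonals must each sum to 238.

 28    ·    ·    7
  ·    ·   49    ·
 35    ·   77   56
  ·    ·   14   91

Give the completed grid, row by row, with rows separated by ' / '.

From row 3, 238 − (35 + 77 + 56) gives (3,2) = 70.
The remaining cell in column 3 is (1,3) = 238 − 140 = 98.
Column 4: 7 + 56 + 91 + ? = 238, so (2,4) = 84.
Using main diagonal: 28 + 77 + 91 + ? → (2,2) = 238 − 196 = 42.
Anti-diagonal must total 238; the given cells sum to 126, so (4,1) = 112.
Row 1 must total 238; the given cells sum to 133, so (1,2) = 105.
Row 2: 42 + 49 + 84 + ? = 238, so (2,1) = 63.
Using row 4: 112 + 14 + 91 + ? → (4,2) = 238 − 217 = 21.

28 105 98 7 / 63 42 49 84 / 35 70 77 56 / 112 21 14 91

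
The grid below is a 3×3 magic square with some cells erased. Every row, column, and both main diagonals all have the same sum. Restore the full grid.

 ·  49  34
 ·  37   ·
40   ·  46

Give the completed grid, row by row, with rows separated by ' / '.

Anti-diagonal is already complete: 34 + 37 + 40 = 111, so that is the magic constant.
From row 1, 111 − (49 + 34) gives (1,1) = 28.
From row 3, 111 − (40 + 46) gives (3,2) = 25.
From column 1, 111 − (28 + 40) gives (2,1) = 43.
Column 3 must total 111; the given cells sum to 80, so (2,3) = 31.

28 49 34 / 43 37 31 / 40 25 46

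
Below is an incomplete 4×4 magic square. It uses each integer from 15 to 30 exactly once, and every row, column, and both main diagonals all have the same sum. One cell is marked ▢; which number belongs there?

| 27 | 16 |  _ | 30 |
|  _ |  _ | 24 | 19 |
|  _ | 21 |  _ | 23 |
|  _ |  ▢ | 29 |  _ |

28

The entries are 15 through 30, which sum to 360, so each line sums to 360/4 = 90.
The remaining cell in row 1 is (1,3) = 90 − 73 = 17.
Column 3 needs 90; the known cells sum to 70, so (3,3) = 20.
Column 4: 30 + 19 + 23 + ? = 90, so (4,4) = 18.
Main diagonal: 27 + 20 + 18 + ? = 90, so (2,2) = 25.
Using anti-diagonal: 30 + 24 + 21 + ? → (4,1) = 90 − 75 = 15.
Using row 2: 25 + 24 + 19 + ? → (2,1) = 90 − 68 = 22.
Row 3 needs 90; the known cells sum to 64, so (3,1) = 26.
Row 4 needs 90; the known cells sum to 62, so (4,2) = 28.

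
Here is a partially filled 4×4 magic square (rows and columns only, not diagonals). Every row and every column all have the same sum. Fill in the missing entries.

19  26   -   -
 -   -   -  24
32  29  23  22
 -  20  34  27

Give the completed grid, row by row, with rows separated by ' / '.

19 26 28 33 / 30 31 21 24 / 32 29 23 22 / 25 20 34 27

Row 3 is already complete: 32 + 29 + 23 + 22 = 106, so that is the magic constant.
The remaining cell in row 4 is (4,1) = 106 − 81 = 25.
Column 1 must total 106; the given cells sum to 76, so (2,1) = 30.
Column 2 needs 106; the known cells sum to 75, so (2,2) = 31.
Column 4: 24 + 22 + 27 + ? = 106, so (1,4) = 33.
Row 1 needs 106; the known cells sum to 78, so (1,3) = 28.
Row 2: 30 + 31 + 24 + ? = 106, so (2,3) = 21.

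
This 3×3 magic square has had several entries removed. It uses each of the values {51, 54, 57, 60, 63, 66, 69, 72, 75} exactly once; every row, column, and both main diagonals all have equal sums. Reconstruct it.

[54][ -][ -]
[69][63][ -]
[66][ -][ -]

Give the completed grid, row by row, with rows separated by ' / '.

The 9 entries sum to 567, so each line sums to 567/3 = 189.
Row 2 must total 189; the given cells sum to 132, so (2,3) = 57.
Main diagonal: 54 + 63 + ? = 189, so (3,3) = 72.
Using anti-diagonal: 63 + 66 + ? → (1,3) = 189 − 129 = 60.
Row 1: 54 + 60 + ? = 189, so (1,2) = 75.
Row 3: 66 + 72 + ? = 189, so (3,2) = 51.

54 75 60 / 69 63 57 / 66 51 72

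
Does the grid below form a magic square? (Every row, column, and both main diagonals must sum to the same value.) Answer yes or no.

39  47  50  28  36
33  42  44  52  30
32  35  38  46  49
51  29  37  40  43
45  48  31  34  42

No — main diagonal sums to 201 but row 4 sums to 200.

Row 1: 39 + 47 + 50 + 28 + 36 = 200.
Row 2: 33 + 42 + 44 + 52 + 30 = 201.
Row 3: 32 + 35 + 38 + 46 + 49 = 200.
Row 4: 51 + 29 + 37 + 40 + 43 = 200.
Row 5: 45 + 48 + 31 + 34 + 42 = 200.
Column 1: 39 + 33 + 32 + 51 + 45 = 200.
Column 2: 47 + 42 + 35 + 29 + 48 = 201.
Column 3: 50 + 44 + 38 + 37 + 31 = 200.
Column 4: 28 + 52 + 46 + 40 + 34 = 200.
Column 5: 36 + 30 + 49 + 43 + 42 = 200.
Main diagonal: 39 + 42 + 38 + 40 + 42 = 201.
Anti-diagonal: 36 + 52 + 38 + 29 + 45 = 200.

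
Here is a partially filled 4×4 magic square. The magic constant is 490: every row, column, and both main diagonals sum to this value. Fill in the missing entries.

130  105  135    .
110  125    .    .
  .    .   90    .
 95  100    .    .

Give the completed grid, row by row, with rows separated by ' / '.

Row 1 needs 490; the known cells sum to 370, so (1,4) = 120.
The remaining cell in column 1 is (3,1) = 490 − 335 = 155.
From column 2, 490 − (105 + 125 + 100) gives (3,2) = 160.
Main diagonal needs 490; the known cells sum to 345, so (4,4) = 145.
The remaining cell in anti-diagonal is (2,3) = 490 − 375 = 115.
Using row 2: 110 + 125 + 115 + ? → (2,4) = 490 − 350 = 140.
Row 3 must total 490; the given cells sum to 405, so (3,4) = 85.
The remaining cell in row 4 is (4,3) = 490 − 340 = 150.

130 105 135 120 / 110 125 115 140 / 155 160 90 85 / 95 100 150 145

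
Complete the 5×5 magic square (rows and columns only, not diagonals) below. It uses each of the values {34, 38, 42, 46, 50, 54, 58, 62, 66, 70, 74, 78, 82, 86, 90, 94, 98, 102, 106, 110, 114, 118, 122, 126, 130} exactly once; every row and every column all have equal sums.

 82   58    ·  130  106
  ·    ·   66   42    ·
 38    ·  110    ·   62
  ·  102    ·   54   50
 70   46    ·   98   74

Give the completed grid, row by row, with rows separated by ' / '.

The 25 entries sum to 2050, so each line sums to 2050/5 = 410.
The remaining cell in row 1 is (1,3) = 410 − 376 = 34.
Using row 5: 70 + 46 + 98 + 74 + ? → (5,3) = 410 − 288 = 122.
Column 3: 34 + 66 + 110 + 122 + ? = 410, so (4,3) = 78.
Using column 4: 130 + 42 + 54 + 98 + ? → (3,4) = 410 − 324 = 86.
Using column 5: 106 + 62 + 50 + 74 + ? → (2,5) = 410 − 292 = 118.
Row 3 needs 410; the known cells sum to 296, so (3,2) = 114.
Using row 4: 102 + 78 + 54 + 50 + ? → (4,1) = 410 − 284 = 126.
From column 1, 410 − (82 + 38 + 126 + 70) gives (2,1) = 94.
Column 2: 58 + 114 + 102 + 46 + ? = 410, so (2,2) = 90.

82 58 34 130 106 / 94 90 66 42 118 / 38 114 110 86 62 / 126 102 78 54 50 / 70 46 122 98 74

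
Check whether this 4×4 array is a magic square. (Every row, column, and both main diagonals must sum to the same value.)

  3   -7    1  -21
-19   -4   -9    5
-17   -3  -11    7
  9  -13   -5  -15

No — row 2 sums to -27 but column 1 sums to -24.

Row 1: 3 + (-7) + 1 + (-21) = -24.
Row 2: -19 + (-4) + (-9) + 5 = -27.
Row 3: -17 + (-3) + (-11) + 7 = -24.
Row 4: 9 + (-13) + (-5) + (-15) = -24.
Column 1: 3 + (-19) + (-17) + 9 = -24.
Column 2: -7 + (-4) + (-3) + (-13) = -27.
Column 3: 1 + (-9) + (-11) + (-5) = -24.
Column 4: -21 + 5 + 7 + (-15) = -24.
Main diagonal: 3 + (-4) + (-11) + (-15) = -27.
Anti-diagonal: -21 + (-9) + (-3) + 9 = -24.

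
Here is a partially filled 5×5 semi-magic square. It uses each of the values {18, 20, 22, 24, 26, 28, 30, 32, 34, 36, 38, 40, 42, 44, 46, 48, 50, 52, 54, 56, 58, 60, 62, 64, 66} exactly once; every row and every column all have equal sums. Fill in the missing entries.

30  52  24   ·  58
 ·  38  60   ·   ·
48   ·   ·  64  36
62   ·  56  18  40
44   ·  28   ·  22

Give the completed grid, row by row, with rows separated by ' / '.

The 25 entries sum to 1050, so each line sums to 1050/5 = 210.
The remaining cell in row 1 is (1,4) = 210 − 164 = 46.
Row 4 needs 210; the known cells sum to 176, so (4,2) = 34.
Column 1: 30 + 48 + 62 + 44 + ? = 210, so (2,1) = 26.
From column 3, 210 − (24 + 60 + 56 + 28) gives (3,3) = 42.
From column 5, 210 − (58 + 36 + 40 + 22) gives (2,5) = 54.
Using row 2: 26 + 38 + 60 + 54 + ? → (2,4) = 210 − 178 = 32.
From row 3, 210 − (48 + 42 + 64 + 36) gives (3,2) = 20.
Column 2: 52 + 38 + 20 + 34 + ? = 210, so (5,2) = 66.
The remaining cell in column 4 is (5,4) = 210 − 160 = 50.

30 52 24 46 58 / 26 38 60 32 54 / 48 20 42 64 36 / 62 34 56 18 40 / 44 66 28 50 22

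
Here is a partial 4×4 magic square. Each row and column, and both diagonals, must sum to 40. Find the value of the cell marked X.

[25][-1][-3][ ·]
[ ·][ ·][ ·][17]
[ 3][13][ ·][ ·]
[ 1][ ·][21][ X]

Row 1 must total 40; the given cells sum to 21, so (1,4) = 19.
Column 1: 25 + 3 + 1 + ? = 40, so (2,1) = 11.
Anti-diagonal must total 40; the given cells sum to 33, so (2,3) = 7.
Using row 2: 11 + 7 + 17 + ? → (2,2) = 40 − 35 = 5.
From column 2, 40 − (-1 + 5 + 13) gives (4,2) = 23.
Column 3 needs 40; the known cells sum to 25, so (3,3) = 15.
Main diagonal needs 40; the known cells sum to 45, so (4,4) = -5.

-5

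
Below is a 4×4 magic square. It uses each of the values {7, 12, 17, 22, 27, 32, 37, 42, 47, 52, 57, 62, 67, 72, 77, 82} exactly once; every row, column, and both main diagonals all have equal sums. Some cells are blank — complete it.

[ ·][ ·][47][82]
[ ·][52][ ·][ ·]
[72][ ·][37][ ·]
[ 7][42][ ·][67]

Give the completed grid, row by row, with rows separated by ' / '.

22 27 47 82 / 77 52 32 17 / 72 57 37 12 / 7 42 62 67

The 16 entries sum to 712, so each line sums to 712/4 = 178.
From row 4, 178 − (7 + 42 + 67) gives (4,3) = 62.
Column 3 must total 178; the given cells sum to 146, so (2,3) = 32.
Main diagonal: 52 + 37 + 67 + ? = 178, so (1,1) = 22.
The remaining cell in anti-diagonal is (3,2) = 178 − 121 = 57.
Using row 1: 22 + 47 + 82 + ? → (1,2) = 178 − 151 = 27.
Row 3: 72 + 57 + 37 + ? = 178, so (3,4) = 12.
Column 1 must total 178; the given cells sum to 101, so (2,1) = 77.
Using column 4: 82 + 12 + 67 + ? → (2,4) = 178 − 161 = 17.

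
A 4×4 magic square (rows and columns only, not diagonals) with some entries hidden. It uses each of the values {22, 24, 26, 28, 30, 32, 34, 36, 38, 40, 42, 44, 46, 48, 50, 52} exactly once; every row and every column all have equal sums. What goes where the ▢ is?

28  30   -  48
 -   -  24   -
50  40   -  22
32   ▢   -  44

26

The 16 entries sum to 592, so each line sums to 592/4 = 148.
From row 1, 148 − (28 + 30 + 48) gives (1,3) = 42.
Using row 3: 50 + 40 + 22 + ? → (3,3) = 148 − 112 = 36.
Column 1: 28 + 50 + 32 + ? = 148, so (2,1) = 38.
Column 3: 42 + 24 + 36 + ? = 148, so (4,3) = 46.
From column 4, 148 − (48 + 22 + 44) gives (2,4) = 34.
Row 2 needs 148; the known cells sum to 96, so (2,2) = 52.
From row 4, 148 − (32 + 46 + 44) gives (4,2) = 26.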